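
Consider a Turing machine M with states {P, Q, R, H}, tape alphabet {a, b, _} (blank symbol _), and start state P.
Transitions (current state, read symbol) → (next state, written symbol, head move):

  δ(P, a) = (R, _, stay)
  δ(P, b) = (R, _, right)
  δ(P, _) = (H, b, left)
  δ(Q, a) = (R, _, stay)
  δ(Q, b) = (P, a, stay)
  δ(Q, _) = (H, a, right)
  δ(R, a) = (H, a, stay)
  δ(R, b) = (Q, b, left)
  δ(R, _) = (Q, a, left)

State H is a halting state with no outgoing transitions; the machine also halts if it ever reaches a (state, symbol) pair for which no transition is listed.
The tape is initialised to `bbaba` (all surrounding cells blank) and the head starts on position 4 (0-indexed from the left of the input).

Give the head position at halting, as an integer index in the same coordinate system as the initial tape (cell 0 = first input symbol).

0

state=P head=4 tape=_bbab[a]   (P,a)→(R,_,stay)
state=R head=4 tape=_bbab[_]   (R,_)→(Q,a,left)
state=Q head=3 tape=_bba[b]a   (Q,b)→(P,a,stay)
state=P head=3 tape=_bba[a]a   (P,a)→(R,_,stay)
state=R head=3 tape=_bba[_]a   (R,_)→(Q,a,left)
state=Q head=2 tape=_bb[a]aa   (Q,a)→(R,_,stay)
state=R head=2 tape=_bb[_]aa   (R,_)→(Q,a,left)
state=Q head=1 tape=_b[b]aaa   (Q,b)→(P,a,stay)
state=P head=1 tape=_b[a]aaa   (P,a)→(R,_,stay)
state=R head=1 tape=_b[_]aaa   (R,_)→(Q,a,left)
state=Q head=0 tape=_[b]aaaa   (Q,b)→(P,a,stay)
state=P head=0 tape=_[a]aaaa   (P,a)→(R,_,stay)
state=R head=0 tape=_[_]aaaa   (R,_)→(Q,a,left)
state=Q head=-1 tape=[_]aaaaa   (Q,_)→(H,a,right)
state=H head=0 tape=a[a]aaaa
At halt the head is at cell 0.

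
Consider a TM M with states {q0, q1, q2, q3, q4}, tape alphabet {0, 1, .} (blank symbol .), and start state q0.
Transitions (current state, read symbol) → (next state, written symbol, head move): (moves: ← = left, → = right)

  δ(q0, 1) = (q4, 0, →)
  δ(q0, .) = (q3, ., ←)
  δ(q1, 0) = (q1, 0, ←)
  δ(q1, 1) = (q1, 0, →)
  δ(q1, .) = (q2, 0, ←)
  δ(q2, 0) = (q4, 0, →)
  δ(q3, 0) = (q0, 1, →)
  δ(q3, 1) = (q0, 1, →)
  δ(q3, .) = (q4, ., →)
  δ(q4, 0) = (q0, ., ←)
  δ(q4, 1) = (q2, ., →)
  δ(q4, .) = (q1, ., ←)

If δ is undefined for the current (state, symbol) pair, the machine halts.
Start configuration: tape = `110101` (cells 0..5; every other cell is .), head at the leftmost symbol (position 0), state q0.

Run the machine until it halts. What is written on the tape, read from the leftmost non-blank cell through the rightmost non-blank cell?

state=q0 head=0 tape=[1]10101.   (q0,1)→(q4,0,→)
state=q4 head=1 tape=0[1]0101.   (q4,1)→(q2,.,→)
state=q2 head=2 tape=0.[0]101.   (q2,0)→(q4,0,→)
state=q4 head=3 tape=0.0[1]01.   (q4,1)→(q2,.,→)
state=q2 head=4 tape=0.0.[0]1.   (q2,0)→(q4,0,→)
state=q4 head=5 tape=0.0.0[1].   (q4,1)→(q2,.,→)
state=q2 head=6 tape=0.0.0.[.]
The non-blank tape span at halt is 0.0.0.

0.0.0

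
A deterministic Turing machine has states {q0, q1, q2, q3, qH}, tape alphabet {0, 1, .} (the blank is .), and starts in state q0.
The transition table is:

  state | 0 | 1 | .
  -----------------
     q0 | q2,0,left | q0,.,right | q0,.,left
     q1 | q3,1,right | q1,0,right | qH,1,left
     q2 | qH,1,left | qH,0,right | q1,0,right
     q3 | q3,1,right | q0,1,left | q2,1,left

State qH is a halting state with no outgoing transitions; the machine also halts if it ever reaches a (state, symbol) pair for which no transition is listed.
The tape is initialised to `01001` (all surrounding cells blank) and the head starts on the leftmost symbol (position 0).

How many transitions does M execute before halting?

q0 | .[0]1001.   read 0 → write 0, move left, go to q2
q2 | [.]01001.   read . → write 0, move right, go to q1
q1 | 0[0]1001.   read 0 → write 1, move right, go to q3
q3 | 01[1]001.   read 1 → write 1, move left, go to q0
q0 | 0[1]1001.   read 1 → write ., move right, go to q0
q0 | 0.[1]001.   read 1 → write ., move right, go to q0
q0 | 0..[0]01.   read 0 → write 0, move left, go to q2
q2 | 0.[.]001.   read . → write 0, move right, go to q1
q1 | 0.0[0]01.   read 0 → write 1, move right, go to q3
q3 | 0.01[0]1.   read 0 → write 1, move right, go to q3
q3 | 0.011[1].   read 1 → write 1, move left, go to q0
q0 | 0.01[1]1.   read 1 → write ., move right, go to q0
q0 | 0.01.[1].   read 1 → write ., move right, go to q0
q0 | 0.01..[.]   read . → write ., move left, go to q0
q0 | 0.01.[.].   read . → write ., move left, go to q0
q0 | 0.01[.]..   read . → write ., move left, go to q0
q0 | 0.0[1]...   read 1 → write ., move right, go to q0
q0 | 0.0.[.]..   read . → write ., move left, go to q0
q0 | 0.0[.]...   read . → write ., move left, go to q0
q0 | 0.[0]....   read 0 → write 0, move left, go to q2
q2 | 0[.]0....   read . → write 0, move right, go to q1
q1 | 00[0]....   read 0 → write 1, move right, go to q3
q3 | 001[.]...   read . → write 1, move left, go to q2
q2 | 00[1]1...   read 1 → write 0, move right, go to qH
qH | 000[1]...
M halts after 24 transitions.

24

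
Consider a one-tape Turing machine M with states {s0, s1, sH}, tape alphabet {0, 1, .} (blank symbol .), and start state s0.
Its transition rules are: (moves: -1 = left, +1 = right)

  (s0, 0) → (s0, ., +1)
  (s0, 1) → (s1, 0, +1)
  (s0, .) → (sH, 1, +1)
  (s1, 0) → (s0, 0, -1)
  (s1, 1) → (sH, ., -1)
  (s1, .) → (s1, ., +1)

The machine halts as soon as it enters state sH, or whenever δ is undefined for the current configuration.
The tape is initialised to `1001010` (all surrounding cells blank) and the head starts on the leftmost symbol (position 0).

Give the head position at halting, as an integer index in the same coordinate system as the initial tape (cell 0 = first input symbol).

8

s0 | [1]001010..   read 1 → write 0, move +1, go to s1
s1 | 0[0]01010..   read 0 → write 0, move -1, go to s0
s0 | [0]001010..   read 0 → write ., move +1, go to s0
s0 | .[0]01010..   read 0 → write ., move +1, go to s0
s0 | ..[0]1010..   read 0 → write ., move +1, go to s0
s0 | ...[1]010..   read 1 → write 0, move +1, go to s1
s1 | ...0[0]10..   read 0 → write 0, move -1, go to s0
s0 | ...[0]010..   read 0 → write ., move +1, go to s0
s0 | ....[0]10..   read 0 → write ., move +1, go to s0
s0 | .....[1]0..   read 1 → write 0, move +1, go to s1
s1 | .....0[0]..   read 0 → write 0, move -1, go to s0
s0 | .....[0]0..   read 0 → write ., move +1, go to s0
s0 | ......[0]..   read 0 → write ., move +1, go to s0
s0 | .......[.].   read . → write 1, move +1, go to sH
sH | .......1[.]
At halt the head is at cell 8.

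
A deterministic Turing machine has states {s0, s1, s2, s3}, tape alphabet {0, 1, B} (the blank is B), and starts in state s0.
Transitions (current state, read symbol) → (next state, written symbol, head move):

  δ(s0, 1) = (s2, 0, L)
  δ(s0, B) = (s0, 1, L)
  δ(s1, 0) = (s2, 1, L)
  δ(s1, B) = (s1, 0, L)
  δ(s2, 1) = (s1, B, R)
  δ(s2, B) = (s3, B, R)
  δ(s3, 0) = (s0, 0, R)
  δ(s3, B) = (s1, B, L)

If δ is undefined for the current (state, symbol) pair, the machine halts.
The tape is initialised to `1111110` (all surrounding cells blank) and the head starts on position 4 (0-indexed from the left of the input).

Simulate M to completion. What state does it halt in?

s3

state=s0 head=4 tape=1111[1]10   (s0,1)→(s2,0,L)
state=s2 head=3 tape=111[1]010   (s2,1)→(s1,B,R)
state=s1 head=4 tape=111B[0]10   (s1,0)→(s2,1,L)
state=s2 head=3 tape=111[B]110   (s2,B)→(s3,B,R)
state=s3 head=4 tape=111B[1]10
No transition is defined for (s3, 1); M halts in state s3.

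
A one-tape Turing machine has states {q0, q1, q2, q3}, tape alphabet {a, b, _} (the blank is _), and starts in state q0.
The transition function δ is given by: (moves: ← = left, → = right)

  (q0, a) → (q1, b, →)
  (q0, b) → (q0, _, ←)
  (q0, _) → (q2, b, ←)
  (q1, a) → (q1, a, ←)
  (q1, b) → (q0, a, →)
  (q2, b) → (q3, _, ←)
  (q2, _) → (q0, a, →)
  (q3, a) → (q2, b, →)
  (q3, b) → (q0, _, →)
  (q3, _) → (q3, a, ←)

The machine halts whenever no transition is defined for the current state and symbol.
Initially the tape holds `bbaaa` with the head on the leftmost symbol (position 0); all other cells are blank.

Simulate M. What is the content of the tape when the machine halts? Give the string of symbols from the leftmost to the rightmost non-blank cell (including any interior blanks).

q0 | __[b]baaa   read b → write _, move ←, go to q0
q0 | _[_]_baaa   read _ → write b, move ←, go to q2
q2 | [_]b_baaa   read _ → write a, move →, go to q0
q0 | a[b]_baaa   read b → write _, move ←, go to q0
q0 | [a]__baaa   read a → write b, move →, go to q1
q1 | b[_]_baaa
The non-blank tape span at halt is b__baaa.

b__baaa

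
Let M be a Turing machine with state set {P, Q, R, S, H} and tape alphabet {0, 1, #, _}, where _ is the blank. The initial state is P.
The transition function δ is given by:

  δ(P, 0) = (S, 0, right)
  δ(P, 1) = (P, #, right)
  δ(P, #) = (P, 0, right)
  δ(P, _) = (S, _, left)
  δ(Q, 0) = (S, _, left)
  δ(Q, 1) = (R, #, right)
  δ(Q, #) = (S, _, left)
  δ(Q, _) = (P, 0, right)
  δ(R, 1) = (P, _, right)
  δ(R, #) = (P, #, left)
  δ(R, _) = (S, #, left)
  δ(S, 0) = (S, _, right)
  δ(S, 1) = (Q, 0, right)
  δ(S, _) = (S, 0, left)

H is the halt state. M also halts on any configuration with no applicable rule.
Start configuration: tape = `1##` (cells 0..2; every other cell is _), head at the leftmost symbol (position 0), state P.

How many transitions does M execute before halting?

P | [1]##__   read 1 → write #, move right, go to P
P | #[#]#__   read # → write 0, move right, go to P
P | #0[#]__   read # → write 0, move right, go to P
P | #00[_]_   read _ → write _, move left, go to S
S | #0[0]__   read 0 → write _, move right, go to S
S | #0_[_]_   read _ → write 0, move left, go to S
S | #0[_]0_   read _ → write 0, move left, go to S
S | #[0]00_   read 0 → write _, move right, go to S
S | #_[0]0_   read 0 → write _, move right, go to S
S | #__[0]_   read 0 → write _, move right, go to S
S | #___[_]   read _ → write 0, move left, go to S
S | #__[_]0   read _ → write 0, move left, go to S
S | #_[_]00   read _ → write 0, move left, go to S
S | #[_]000   read _ → write 0, move left, go to S
S | [#]0000
M halts after 14 transitions.

14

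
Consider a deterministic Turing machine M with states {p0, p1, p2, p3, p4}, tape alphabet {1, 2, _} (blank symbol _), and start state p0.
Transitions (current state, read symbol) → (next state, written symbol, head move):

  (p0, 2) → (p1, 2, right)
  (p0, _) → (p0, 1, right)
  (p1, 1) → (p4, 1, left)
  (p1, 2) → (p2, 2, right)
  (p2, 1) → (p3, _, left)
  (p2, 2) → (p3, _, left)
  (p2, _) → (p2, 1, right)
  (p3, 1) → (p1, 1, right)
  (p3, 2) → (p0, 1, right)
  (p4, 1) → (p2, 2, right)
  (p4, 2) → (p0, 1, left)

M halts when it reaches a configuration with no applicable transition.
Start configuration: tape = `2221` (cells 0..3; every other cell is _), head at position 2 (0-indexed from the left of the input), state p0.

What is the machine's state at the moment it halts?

state=p0 head=2 tape=_22[2]1   (p0,2)→(p1,2,right)
state=p1 head=3 tape=_222[1]   (p1,1)→(p4,1,left)
state=p4 head=2 tape=_22[2]1   (p4,2)→(p0,1,left)
state=p0 head=1 tape=_2[2]11   (p0,2)→(p1,2,right)
state=p1 head=2 tape=_22[1]1   (p1,1)→(p4,1,left)
state=p4 head=1 tape=_2[2]11   (p4,2)→(p0,1,left)
state=p0 head=0 tape=_[2]111   (p0,2)→(p1,2,right)
state=p1 head=1 tape=_2[1]11   (p1,1)→(p4,1,left)
state=p4 head=0 tape=_[2]111   (p4,2)→(p0,1,left)
state=p0 head=-1 tape=[_]1111   (p0,_)→(p0,1,right)
state=p0 head=0 tape=1[1]111
No transition is defined for (p0, 1); M halts in state p0.

p0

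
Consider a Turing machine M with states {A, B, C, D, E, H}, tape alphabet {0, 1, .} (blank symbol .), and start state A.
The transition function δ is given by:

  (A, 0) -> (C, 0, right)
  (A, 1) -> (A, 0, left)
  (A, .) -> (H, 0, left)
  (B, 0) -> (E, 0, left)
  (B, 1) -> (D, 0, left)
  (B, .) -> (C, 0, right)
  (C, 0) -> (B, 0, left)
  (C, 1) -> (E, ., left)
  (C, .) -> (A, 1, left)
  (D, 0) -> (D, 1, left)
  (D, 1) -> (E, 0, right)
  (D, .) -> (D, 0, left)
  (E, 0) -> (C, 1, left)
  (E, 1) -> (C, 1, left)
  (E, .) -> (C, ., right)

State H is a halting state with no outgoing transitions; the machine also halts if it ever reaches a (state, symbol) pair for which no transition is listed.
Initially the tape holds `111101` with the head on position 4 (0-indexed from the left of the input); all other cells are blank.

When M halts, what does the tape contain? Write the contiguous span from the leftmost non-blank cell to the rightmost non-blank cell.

011.1.1

state=A head=4 tape=...1111[0]1   (A,0)→(C,0,right)
state=C head=5 tape=...11110[1]   (C,1)→(E,.,left)
state=E head=4 tape=...1111[0].   (E,0)→(C,1,left)
state=C head=3 tape=...111[1]1.   (C,1)→(E,.,left)
state=E head=2 tape=...11[1].1.   (E,1)→(C,1,left)
state=C head=1 tape=...1[1]1.1.   (C,1)→(E,.,left)
state=E head=0 tape=...[1].1.1.   (E,1)→(C,1,left)
state=C head=-1 tape=..[.]1.1.1.   (C,.)→(A,1,left)
state=A head=-2 tape=.[.]11.1.1.   (A,.)→(H,0,left)
state=H head=-3 tape=[.]011.1.1.
The non-blank tape span at halt is 011.1.1.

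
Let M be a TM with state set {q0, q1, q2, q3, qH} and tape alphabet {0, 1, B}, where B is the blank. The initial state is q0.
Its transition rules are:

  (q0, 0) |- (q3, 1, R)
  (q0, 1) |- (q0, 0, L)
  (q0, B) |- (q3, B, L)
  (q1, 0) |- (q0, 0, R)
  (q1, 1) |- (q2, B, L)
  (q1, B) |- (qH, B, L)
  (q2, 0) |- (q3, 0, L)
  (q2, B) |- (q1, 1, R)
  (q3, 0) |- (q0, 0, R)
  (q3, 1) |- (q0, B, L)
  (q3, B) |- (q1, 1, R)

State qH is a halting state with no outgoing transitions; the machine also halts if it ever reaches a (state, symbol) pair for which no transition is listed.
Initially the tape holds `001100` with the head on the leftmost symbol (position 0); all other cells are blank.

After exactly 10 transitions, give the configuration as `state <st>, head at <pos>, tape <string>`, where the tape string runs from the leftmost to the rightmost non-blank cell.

state q0, head at 6, tape 111010

state=q0 head=0 tape=[0]01100B   (q0,0)→(q3,1,R)
state=q3 head=1 tape=1[0]1100B   (q3,0)→(q0,0,R)
state=q0 head=2 tape=10[1]100B   (q0,1)→(q0,0,L)
state=q0 head=1 tape=1[0]0100B   (q0,0)→(q3,1,R)
state=q3 head=2 tape=11[0]100B   (q3,0)→(q0,0,R)
state=q0 head=3 tape=110[1]00B   (q0,1)→(q0,0,L)
state=q0 head=2 tape=11[0]000B   (q0,0)→(q3,1,R)
state=q3 head=3 tape=111[0]00B   (q3,0)→(q0,0,R)
state=q0 head=4 tape=1110[0]0B   (q0,0)→(q3,1,R)
state=q3 head=5 tape=11101[0]B   (q3,0)→(q0,0,R)
state=q0 head=6 tape=111010[B]
After 10 steps: state q0, head at 6, tape 111010.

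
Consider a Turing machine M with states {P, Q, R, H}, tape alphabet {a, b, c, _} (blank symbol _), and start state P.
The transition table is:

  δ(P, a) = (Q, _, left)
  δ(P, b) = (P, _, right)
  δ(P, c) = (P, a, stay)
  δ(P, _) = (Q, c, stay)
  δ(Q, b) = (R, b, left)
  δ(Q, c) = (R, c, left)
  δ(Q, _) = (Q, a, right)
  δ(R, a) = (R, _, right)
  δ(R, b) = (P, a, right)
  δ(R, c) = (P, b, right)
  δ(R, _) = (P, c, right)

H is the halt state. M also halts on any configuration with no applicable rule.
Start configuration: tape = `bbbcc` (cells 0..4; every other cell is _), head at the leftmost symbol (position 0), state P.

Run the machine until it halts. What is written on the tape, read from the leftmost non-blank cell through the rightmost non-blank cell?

state=P head=0 tape=[b]bbcc_   (P,b)→(P,_,right)
state=P head=1 tape=_[b]bcc_   (P,b)→(P,_,right)
state=P head=2 tape=__[b]cc_   (P,b)→(P,_,right)
state=P head=3 tape=___[c]c_   (P,c)→(P,a,stay)
state=P head=3 tape=___[a]c_   (P,a)→(Q,_,left)
state=Q head=2 tape=__[_]_c_   (Q,_)→(Q,a,right)
state=Q head=3 tape=__a[_]c_   (Q,_)→(Q,a,right)
state=Q head=4 tape=__aa[c]_   (Q,c)→(R,c,left)
state=R head=3 tape=__a[a]c_   (R,a)→(R,_,right)
state=R head=4 tape=__a_[c]_   (R,c)→(P,b,right)
state=P head=5 tape=__a_b[_]   (P,_)→(Q,c,stay)
state=Q head=5 tape=__a_b[c]   (Q,c)→(R,c,left)
state=R head=4 tape=__a_[b]c   (R,b)→(P,a,right)
state=P head=5 tape=__a_a[c]   (P,c)→(P,a,stay)
state=P head=5 tape=__a_a[a]   (P,a)→(Q,_,left)
state=Q head=4 tape=__a_[a]_
The non-blank tape span at halt is a_a.

a_a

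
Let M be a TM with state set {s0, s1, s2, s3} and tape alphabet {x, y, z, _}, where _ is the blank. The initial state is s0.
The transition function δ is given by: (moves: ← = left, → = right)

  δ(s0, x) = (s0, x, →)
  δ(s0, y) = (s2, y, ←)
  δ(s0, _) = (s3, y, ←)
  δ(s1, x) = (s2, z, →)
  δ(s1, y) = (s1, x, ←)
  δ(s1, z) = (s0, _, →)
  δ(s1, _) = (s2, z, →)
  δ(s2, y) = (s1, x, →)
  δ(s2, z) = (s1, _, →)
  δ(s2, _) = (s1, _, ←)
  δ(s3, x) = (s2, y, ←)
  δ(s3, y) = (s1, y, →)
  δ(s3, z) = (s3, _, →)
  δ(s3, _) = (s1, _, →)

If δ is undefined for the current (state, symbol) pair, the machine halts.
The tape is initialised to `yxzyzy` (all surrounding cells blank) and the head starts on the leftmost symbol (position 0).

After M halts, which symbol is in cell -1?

s0 | __[y]xzyzy   read y → write y, move ←, go to s2
s2 | _[_]yxzyzy   read _ → write _, move ←, go to s1
s1 | [_]_yxzyzy   read _ → write z, move →, go to s2
s2 | z[_]yxzyzy   read _ → write _, move ←, go to s1
s1 | [z]_yxzyzy   read z → write _, move →, go to s0
s0 | _[_]yxzyzy   read _ → write y, move ←, go to s3
s3 | [_]yyxzyzy   read _ → write _, move →, go to s1
s1 | _[y]yxzyzy   read y → write x, move ←, go to s1
s1 | [_]xyxzyzy   read _ → write z, move →, go to s2
s2 | z[x]yxzyzy
Cell -1 holds x when M halts.

x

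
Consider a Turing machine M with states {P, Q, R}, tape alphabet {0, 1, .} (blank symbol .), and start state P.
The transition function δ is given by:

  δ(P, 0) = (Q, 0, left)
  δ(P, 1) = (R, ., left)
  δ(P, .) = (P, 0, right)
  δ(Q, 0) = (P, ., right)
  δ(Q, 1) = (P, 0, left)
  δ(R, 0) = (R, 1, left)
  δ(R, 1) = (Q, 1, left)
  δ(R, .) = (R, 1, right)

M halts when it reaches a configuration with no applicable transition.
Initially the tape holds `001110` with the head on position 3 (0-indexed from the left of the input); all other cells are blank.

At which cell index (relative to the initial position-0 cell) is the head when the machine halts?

state=P head=3 tape=..001[1]10   (P,1)→(R,.,left)
state=R head=2 tape=..00[1].10   (R,1)→(Q,1,left)
state=Q head=1 tape=..0[0]1.10   (Q,0)→(P,.,right)
state=P head=2 tape=..0.[1].10   (P,1)→(R,.,left)
state=R head=1 tape=..0[.]..10   (R,.)→(R,1,right)
state=R head=2 tape=..01[.].10   (R,.)→(R,1,right)
state=R head=3 tape=..011[.]10   (R,.)→(R,1,right)
state=R head=4 tape=..0111[1]0   (R,1)→(Q,1,left)
state=Q head=3 tape=..011[1]10   (Q,1)→(P,0,left)
state=P head=2 tape=..01[1]010   (P,1)→(R,.,left)
state=R head=1 tape=..0[1].010   (R,1)→(Q,1,left)
state=Q head=0 tape=..[0]1.010   (Q,0)→(P,.,right)
state=P head=1 tape=...[1].010   (P,1)→(R,.,left)
state=R head=0 tape=..[.]..010   (R,.)→(R,1,right)
state=R head=1 tape=..1[.].010   (R,.)→(R,1,right)
state=R head=2 tape=..11[.]010   (R,.)→(R,1,right)
state=R head=3 tape=..111[0]10   (R,0)→(R,1,left)
state=R head=2 tape=..11[1]110   (R,1)→(Q,1,left)
state=Q head=1 tape=..1[1]1110   (Q,1)→(P,0,left)
state=P head=0 tape=..[1]01110   (P,1)→(R,.,left)
state=R head=-1 tape=.[.].01110   (R,.)→(R,1,right)
state=R head=0 tape=.1[.]01110   (R,.)→(R,1,right)
state=R head=1 tape=.11[0]1110   (R,0)→(R,1,left)
state=R head=0 tape=.1[1]11110   (R,1)→(Q,1,left)
state=Q head=-1 tape=.[1]111110   (Q,1)→(P,0,left)
state=P head=-2 tape=[.]0111110   (P,.)→(P,0,right)
state=P head=-1 tape=0[0]111110   (P,0)→(Q,0,left)
state=Q head=-2 tape=[0]0111110   (Q,0)→(P,.,right)
state=P head=-1 tape=.[0]111110   (P,0)→(Q,0,left)
state=Q head=-2 tape=[.]0111110
At halt the head is at cell -2.

-2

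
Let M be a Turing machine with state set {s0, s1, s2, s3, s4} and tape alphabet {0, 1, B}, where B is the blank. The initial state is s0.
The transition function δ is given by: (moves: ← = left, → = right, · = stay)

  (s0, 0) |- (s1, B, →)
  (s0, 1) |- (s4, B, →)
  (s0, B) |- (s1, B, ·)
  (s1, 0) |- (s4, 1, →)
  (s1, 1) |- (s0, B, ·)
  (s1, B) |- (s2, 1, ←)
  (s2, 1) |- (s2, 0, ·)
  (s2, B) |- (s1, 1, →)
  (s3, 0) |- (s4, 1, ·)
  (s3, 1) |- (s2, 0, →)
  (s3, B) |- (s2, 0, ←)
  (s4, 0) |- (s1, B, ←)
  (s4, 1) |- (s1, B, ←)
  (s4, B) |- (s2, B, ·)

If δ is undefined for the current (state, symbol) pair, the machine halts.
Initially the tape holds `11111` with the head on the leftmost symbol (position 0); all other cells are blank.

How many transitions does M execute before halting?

8

state=s0 head=0 tape=B[1]1111   (s0,1)→(s4,B,→)
state=s4 head=1 tape=BB[1]111   (s4,1)→(s1,B,←)
state=s1 head=0 tape=B[B]B111   (s1,B)→(s2,1,←)
state=s2 head=-1 tape=[B]1B111   (s2,B)→(s1,1,→)
state=s1 head=0 tape=1[1]B111   (s1,1)→(s0,B,·)
state=s0 head=0 tape=1[B]B111   (s0,B)→(s1,B,·)
state=s1 head=0 tape=1[B]B111   (s1,B)→(s2,1,←)
state=s2 head=-1 tape=[1]1B111   (s2,1)→(s2,0,·)
state=s2 head=-1 tape=[0]1B111
M halts after 8 transitions.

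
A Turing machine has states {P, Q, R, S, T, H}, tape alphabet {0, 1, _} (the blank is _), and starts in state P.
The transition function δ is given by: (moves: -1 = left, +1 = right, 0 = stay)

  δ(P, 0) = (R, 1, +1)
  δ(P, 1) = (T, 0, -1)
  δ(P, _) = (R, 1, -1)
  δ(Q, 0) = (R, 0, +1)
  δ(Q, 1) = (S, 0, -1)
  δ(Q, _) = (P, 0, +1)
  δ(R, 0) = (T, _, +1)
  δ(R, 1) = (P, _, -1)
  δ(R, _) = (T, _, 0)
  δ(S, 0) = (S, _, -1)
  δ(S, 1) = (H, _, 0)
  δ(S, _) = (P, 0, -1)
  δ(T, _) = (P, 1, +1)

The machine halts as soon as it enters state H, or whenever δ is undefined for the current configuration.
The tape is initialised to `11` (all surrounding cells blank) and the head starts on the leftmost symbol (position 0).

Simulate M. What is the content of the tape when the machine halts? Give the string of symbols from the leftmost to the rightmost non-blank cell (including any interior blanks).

P | _[1]1   read 1 → write 0, move -1, go to T
T | [_]01   read _ → write 1, move +1, go to P
P | 1[0]1   read 0 → write 1, move +1, go to R
R | 11[1]   read 1 → write _, move -1, go to P
P | 1[1]_   read 1 → write 0, move -1, go to T
T | [1]0_
The non-blank tape span at halt is 10.

10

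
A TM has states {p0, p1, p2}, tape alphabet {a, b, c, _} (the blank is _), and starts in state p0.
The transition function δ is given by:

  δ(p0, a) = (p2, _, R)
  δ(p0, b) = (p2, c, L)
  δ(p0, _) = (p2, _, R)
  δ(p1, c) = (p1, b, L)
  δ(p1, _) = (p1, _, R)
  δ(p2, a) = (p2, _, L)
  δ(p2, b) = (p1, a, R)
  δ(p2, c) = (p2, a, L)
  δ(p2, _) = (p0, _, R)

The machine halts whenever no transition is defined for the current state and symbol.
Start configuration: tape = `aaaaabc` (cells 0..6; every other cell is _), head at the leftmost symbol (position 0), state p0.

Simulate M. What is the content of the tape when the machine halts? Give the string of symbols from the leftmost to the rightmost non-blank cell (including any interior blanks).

state=p0 head=0 tape=[a]aaaabc   (p0,a)→(p2,_,R)
state=p2 head=1 tape=_[a]aaabc   (p2,a)→(p2,_,L)
state=p2 head=0 tape=[_]_aaabc   (p2,_)→(p0,_,R)
state=p0 head=1 tape=_[_]aaabc   (p0,_)→(p2,_,R)
state=p2 head=2 tape=__[a]aabc   (p2,a)→(p2,_,L)
state=p2 head=1 tape=_[_]_aabc   (p2,_)→(p0,_,R)
state=p0 head=2 tape=__[_]aabc   (p0,_)→(p2,_,R)
state=p2 head=3 tape=___[a]abc   (p2,a)→(p2,_,L)
state=p2 head=2 tape=__[_]_abc   (p2,_)→(p0,_,R)
state=p0 head=3 tape=___[_]abc   (p0,_)→(p2,_,R)
state=p2 head=4 tape=____[a]bc   (p2,a)→(p2,_,L)
state=p2 head=3 tape=___[_]_bc   (p2,_)→(p0,_,R)
state=p0 head=4 tape=____[_]bc   (p0,_)→(p2,_,R)
state=p2 head=5 tape=_____[b]c   (p2,b)→(p1,a,R)
state=p1 head=6 tape=_____a[c]   (p1,c)→(p1,b,L)
state=p1 head=5 tape=_____[a]b
The non-blank tape span at halt is ab.

ab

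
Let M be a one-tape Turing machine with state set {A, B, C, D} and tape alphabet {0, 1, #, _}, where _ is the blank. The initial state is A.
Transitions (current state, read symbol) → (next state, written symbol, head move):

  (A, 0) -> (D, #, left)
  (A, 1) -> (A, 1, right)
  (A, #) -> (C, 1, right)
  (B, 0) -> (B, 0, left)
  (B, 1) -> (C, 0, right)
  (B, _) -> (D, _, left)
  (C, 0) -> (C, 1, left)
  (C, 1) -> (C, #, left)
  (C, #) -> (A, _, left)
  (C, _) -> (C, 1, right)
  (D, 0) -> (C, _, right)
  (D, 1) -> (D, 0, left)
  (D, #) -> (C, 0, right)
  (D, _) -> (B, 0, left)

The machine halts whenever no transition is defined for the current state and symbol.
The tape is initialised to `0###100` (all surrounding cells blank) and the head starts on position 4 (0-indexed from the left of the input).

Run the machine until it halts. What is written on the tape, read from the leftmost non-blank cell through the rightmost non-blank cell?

A | __0###[1]00   read 1 → write 1, move right, go to A
A | __0###1[0]0   read 0 → write #, move left, go to D
D | __0###[1]#0   read 1 → write 0, move left, go to D
D | __0##[#]0#0   read # → write 0, move right, go to C
C | __0##0[0]#0   read 0 → write 1, move left, go to C
C | __0##[0]1#0   read 0 → write 1, move left, go to C
C | __0#[#]11#0   read # → write _, move left, go to A
A | __0[#]_11#0   read # → write 1, move right, go to C
C | __01[_]11#0   read _ → write 1, move right, go to C
C | __011[1]1#0   read 1 → write #, move left, go to C
C | __01[1]#1#0   read 1 → write #, move left, go to C
C | __0[1]##1#0   read 1 → write #, move left, go to C
C | __[0]###1#0   read 0 → write 1, move left, go to C
C | _[_]1###1#0   read _ → write 1, move right, go to C
C | _1[1]###1#0   read 1 → write #, move left, go to C
C | _[1]####1#0   read 1 → write #, move left, go to C
C | [_]#####1#0   read _ → write 1, move right, go to C
C | 1[#]####1#0   read # → write _, move left, go to A
A | [1]_####1#0   read 1 → write 1, move right, go to A
A | 1[_]####1#0
The non-blank tape span at halt is 1_####1#0.

1_####1#0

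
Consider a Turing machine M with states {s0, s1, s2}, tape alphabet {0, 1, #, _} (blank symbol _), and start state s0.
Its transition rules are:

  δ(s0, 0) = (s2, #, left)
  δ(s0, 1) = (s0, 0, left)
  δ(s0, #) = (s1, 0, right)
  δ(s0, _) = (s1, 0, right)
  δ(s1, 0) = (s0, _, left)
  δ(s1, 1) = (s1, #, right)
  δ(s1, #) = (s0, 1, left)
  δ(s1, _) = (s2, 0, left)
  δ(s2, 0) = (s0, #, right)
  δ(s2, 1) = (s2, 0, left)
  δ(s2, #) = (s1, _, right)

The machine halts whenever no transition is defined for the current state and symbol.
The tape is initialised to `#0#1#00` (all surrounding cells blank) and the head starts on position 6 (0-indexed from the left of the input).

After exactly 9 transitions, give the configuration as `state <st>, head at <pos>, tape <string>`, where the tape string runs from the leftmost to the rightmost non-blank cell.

s0 | #0#1#0[0]_   read 0 → write #, move left, go to s2
s2 | #0#1#[0]#_   read 0 → write #, move right, go to s0
s0 | #0#1##[#]_   read # → write 0, move right, go to s1
s1 | #0#1##0[_]   read _ → write 0, move left, go to s2
s2 | #0#1##[0]0   read 0 → write #, move right, go to s0
s0 | #0#1###[0]   read 0 → write #, move left, go to s2
s2 | #0#1##[#]#   read # → write _, move right, go to s1
s1 | #0#1##_[#]   read # → write 1, move left, go to s0
s0 | #0#1##[_]1   read _ → write 0, move right, go to s1
s1 | #0#1##0[1]
After 9 steps: state s1, head at 7, tape #0#1##01.

state s1, head at 7, tape #0#1##01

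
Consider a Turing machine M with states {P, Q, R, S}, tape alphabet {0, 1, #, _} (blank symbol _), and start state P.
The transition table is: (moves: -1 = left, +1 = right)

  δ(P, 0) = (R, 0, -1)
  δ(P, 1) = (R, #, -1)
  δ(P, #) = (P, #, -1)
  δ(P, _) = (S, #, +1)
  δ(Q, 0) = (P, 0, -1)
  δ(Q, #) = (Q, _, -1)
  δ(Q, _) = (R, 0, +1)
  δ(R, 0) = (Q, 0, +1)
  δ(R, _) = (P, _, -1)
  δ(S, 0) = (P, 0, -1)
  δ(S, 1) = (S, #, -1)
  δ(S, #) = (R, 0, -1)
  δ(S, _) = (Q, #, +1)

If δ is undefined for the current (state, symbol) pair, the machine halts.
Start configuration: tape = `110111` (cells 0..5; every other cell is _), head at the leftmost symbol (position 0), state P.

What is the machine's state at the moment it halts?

R

state=P head=0 tape=______[1]10111   (P,1)→(R,#,-1)
state=R head=-1 tape=_____[_]#10111   (R,_)→(P,_,-1)
state=P head=-2 tape=____[_]_#10111   (P,_)→(S,#,+1)
state=S head=-1 tape=____#[_]#10111   (S,_)→(Q,#,+1)
state=Q head=0 tape=____##[#]10111   (Q,#)→(Q,_,-1)
state=Q head=-1 tape=____#[#]_10111   (Q,#)→(Q,_,-1)
state=Q head=-2 tape=____[#]__10111   (Q,#)→(Q,_,-1)
state=Q head=-3 tape=___[_]___10111   (Q,_)→(R,0,+1)
state=R head=-2 tape=___0[_]__10111   (R,_)→(P,_,-1)
state=P head=-3 tape=___[0]___10111   (P,0)→(R,0,-1)
state=R head=-4 tape=__[_]0___10111   (R,_)→(P,_,-1)
state=P head=-5 tape=_[_]_0___10111   (P,_)→(S,#,+1)
state=S head=-4 tape=_#[_]0___10111   (S,_)→(Q,#,+1)
state=Q head=-3 tape=_##[0]___10111   (Q,0)→(P,0,-1)
state=P head=-4 tape=_#[#]0___10111   (P,#)→(P,#,-1)
state=P head=-5 tape=_[#]#0___10111   (P,#)→(P,#,-1)
state=P head=-6 tape=[_]##0___10111   (P,_)→(S,#,+1)
state=S head=-5 tape=#[#]#0___10111   (S,#)→(R,0,-1)
state=R head=-6 tape=[#]0#0___10111
No transition is defined for (R, #); M halts in state R.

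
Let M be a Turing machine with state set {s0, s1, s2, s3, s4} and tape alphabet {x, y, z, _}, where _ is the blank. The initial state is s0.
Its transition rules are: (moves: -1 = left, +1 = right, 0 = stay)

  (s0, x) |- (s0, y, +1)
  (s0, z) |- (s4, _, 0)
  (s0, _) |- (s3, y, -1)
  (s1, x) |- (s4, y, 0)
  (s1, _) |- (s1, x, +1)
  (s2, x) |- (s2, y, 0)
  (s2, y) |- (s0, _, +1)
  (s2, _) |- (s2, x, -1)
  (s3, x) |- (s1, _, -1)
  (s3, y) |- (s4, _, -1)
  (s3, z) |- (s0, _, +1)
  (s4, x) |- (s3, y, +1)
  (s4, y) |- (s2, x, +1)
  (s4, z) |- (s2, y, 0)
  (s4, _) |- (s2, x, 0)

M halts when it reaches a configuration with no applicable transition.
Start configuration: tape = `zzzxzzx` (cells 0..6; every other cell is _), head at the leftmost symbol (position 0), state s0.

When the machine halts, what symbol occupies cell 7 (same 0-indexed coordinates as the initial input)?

y

s0 | [z]zzxzzx_   read z → write _, move 0, go to s4
s4 | [_]zzxzzx_   read _ → write x, move 0, go to s2
s2 | [x]zzxzzx_   read x → write y, move 0, go to s2
s2 | [y]zzxzzx_   read y → write _, move +1, go to s0
s0 | _[z]zxzzx_   read z → write _, move 0, go to s4
s4 | _[_]zxzzx_   read _ → write x, move 0, go to s2
s2 | _[x]zxzzx_   read x → write y, move 0, go to s2
s2 | _[y]zxzzx_   read y → write _, move +1, go to s0
s0 | __[z]xzzx_   read z → write _, move 0, go to s4
s4 | __[_]xzzx_   read _ → write x, move 0, go to s2
s2 | __[x]xzzx_   read x → write y, move 0, go to s2
s2 | __[y]xzzx_   read y → write _, move +1, go to s0
s0 | ___[x]zzx_   read x → write y, move +1, go to s0
s0 | ___y[z]zx_   read z → write _, move 0, go to s4
s4 | ___y[_]zx_   read _ → write x, move 0, go to s2
s2 | ___y[x]zx_   read x → write y, move 0, go to s2
s2 | ___y[y]zx_   read y → write _, move +1, go to s0
s0 | ___y_[z]x_   read z → write _, move 0, go to s4
s4 | ___y_[_]x_   read _ → write x, move 0, go to s2
s2 | ___y_[x]x_   read x → write y, move 0, go to s2
s2 | ___y_[y]x_   read y → write _, move +1, go to s0
s0 | ___y__[x]_   read x → write y, move +1, go to s0
s0 | ___y__y[_]   read _ → write y, move -1, go to s3
s3 | ___y__[y]y   read y → write _, move -1, go to s4
s4 | ___y_[_]_y   read _ → write x, move 0, go to s2
s2 | ___y_[x]_y   read x → write y, move 0, go to s2
s2 | ___y_[y]_y   read y → write _, move +1, go to s0
s0 | ___y__[_]y   read _ → write y, move -1, go to s3
s3 | ___y_[_]yy
Cell 7 holds y when M halts.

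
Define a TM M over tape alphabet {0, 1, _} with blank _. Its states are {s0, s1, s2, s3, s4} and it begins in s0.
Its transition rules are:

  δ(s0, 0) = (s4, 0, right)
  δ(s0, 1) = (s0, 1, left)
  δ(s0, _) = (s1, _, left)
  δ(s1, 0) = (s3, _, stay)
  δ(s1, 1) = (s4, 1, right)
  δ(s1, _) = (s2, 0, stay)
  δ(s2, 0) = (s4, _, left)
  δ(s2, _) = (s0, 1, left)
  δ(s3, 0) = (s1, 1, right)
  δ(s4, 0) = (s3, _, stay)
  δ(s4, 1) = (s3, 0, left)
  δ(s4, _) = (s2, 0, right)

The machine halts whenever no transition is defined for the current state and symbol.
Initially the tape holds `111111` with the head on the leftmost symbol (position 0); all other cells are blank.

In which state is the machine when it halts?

state=s0 head=0 tape=___[1]11111   (s0,1)→(s0,1,left)
state=s0 head=-1 tape=__[_]111111   (s0,_)→(s1,_,left)
state=s1 head=-2 tape=_[_]_111111   (s1,_)→(s2,0,stay)
state=s2 head=-2 tape=_[0]_111111   (s2,0)→(s4,_,left)
state=s4 head=-3 tape=[_]__111111   (s4,_)→(s2,0,right)
state=s2 head=-2 tape=0[_]_111111   (s2,_)→(s0,1,left)
state=s0 head=-3 tape=[0]1_111111   (s0,0)→(s4,0,right)
state=s4 head=-2 tape=0[1]_111111   (s4,1)→(s3,0,left)
state=s3 head=-3 tape=[0]0_111111   (s3,0)→(s1,1,right)
state=s1 head=-2 tape=1[0]_111111   (s1,0)→(s3,_,stay)
state=s3 head=-2 tape=1[_]_111111
No transition is defined for (s3, _); M halts in state s3.

s3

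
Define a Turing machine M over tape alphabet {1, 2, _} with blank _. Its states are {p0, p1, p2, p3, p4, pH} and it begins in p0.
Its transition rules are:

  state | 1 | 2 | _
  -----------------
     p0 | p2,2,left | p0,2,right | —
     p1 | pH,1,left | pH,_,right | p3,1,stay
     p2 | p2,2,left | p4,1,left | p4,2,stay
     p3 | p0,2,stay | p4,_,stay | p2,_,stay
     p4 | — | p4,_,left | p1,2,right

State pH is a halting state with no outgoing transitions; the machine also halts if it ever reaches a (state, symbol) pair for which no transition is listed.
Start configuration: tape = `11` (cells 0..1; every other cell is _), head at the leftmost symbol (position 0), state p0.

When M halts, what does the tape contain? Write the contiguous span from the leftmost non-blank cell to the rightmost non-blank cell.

p0 | ___[1]1   read 1 → write 2, move left, go to p2
p2 | __[_]21   read _ → write 2, move stay, go to p4
p4 | __[2]21   read 2 → write _, move left, go to p4
p4 | _[_]_21   read _ → write 2, move right, go to p1
p1 | _2[_]21   read _ → write 1, move stay, go to p3
p3 | _2[1]21   read 1 → write 2, move stay, go to p0
p0 | _2[2]21   read 2 → write 2, move right, go to p0
p0 | _22[2]1   read 2 → write 2, move right, go to p0
p0 | _222[1]   read 1 → write 2, move left, go to p2
p2 | _22[2]2   read 2 → write 1, move left, go to p4
p4 | _2[2]12   read 2 → write _, move left, go to p4
p4 | _[2]_12   read 2 → write _, move left, go to p4
p4 | [_]__12   read _ → write 2, move right, go to p1
p1 | 2[_]_12   read _ → write 1, move stay, go to p3
p3 | 2[1]_12   read 1 → write 2, move stay, go to p0
p0 | 2[2]_12   read 2 → write 2, move right, go to p0
p0 | 22[_]12
The non-blank tape span at halt is 22_12.

22_12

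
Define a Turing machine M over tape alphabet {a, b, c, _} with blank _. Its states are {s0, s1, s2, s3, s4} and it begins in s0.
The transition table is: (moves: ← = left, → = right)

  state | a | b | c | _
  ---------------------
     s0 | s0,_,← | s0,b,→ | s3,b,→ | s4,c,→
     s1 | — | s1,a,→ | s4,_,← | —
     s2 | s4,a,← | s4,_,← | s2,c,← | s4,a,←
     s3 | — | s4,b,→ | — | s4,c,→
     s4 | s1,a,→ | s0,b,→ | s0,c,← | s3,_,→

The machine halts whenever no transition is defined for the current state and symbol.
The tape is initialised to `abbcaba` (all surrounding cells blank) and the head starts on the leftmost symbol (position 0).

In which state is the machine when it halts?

s3

s0 | _[a]bbcaba   read a → write _, move ←, go to s0
s0 | [_]_bbcaba   read _ → write c, move →, go to s4
s4 | c[_]bbcaba   read _ → write _, move →, go to s3
s3 | c_[b]bcaba   read b → write b, move →, go to s4
s4 | c_b[b]caba   read b → write b, move →, go to s0
s0 | c_bb[c]aba   read c → write b, move →, go to s3
s3 | c_bbb[a]ba
No transition is defined for (s3, a); M halts in state s3.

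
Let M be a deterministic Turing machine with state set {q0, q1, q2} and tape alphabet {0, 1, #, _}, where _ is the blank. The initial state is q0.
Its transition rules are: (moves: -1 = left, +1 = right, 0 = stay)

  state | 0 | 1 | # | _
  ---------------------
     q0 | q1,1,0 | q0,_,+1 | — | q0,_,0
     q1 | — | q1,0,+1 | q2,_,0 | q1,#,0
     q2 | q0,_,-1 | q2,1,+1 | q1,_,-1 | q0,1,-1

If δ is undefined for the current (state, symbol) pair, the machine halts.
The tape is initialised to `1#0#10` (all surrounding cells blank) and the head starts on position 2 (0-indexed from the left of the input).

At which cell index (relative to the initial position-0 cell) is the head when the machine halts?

5

state=q0 head=2 tape=1#[0]#10   (q0,0)→(q1,1,0)
state=q1 head=2 tape=1#[1]#10   (q1,1)→(q1,0,+1)
state=q1 head=3 tape=1#0[#]10   (q1,#)→(q2,_,0)
state=q2 head=3 tape=1#0[_]10   (q2,_)→(q0,1,-1)
state=q0 head=2 tape=1#[0]110   (q0,0)→(q1,1,0)
state=q1 head=2 tape=1#[1]110   (q1,1)→(q1,0,+1)
state=q1 head=3 tape=1#0[1]10   (q1,1)→(q1,0,+1)
state=q1 head=4 tape=1#00[1]0   (q1,1)→(q1,0,+1)
state=q1 head=5 tape=1#000[0]
At halt the head is at cell 5.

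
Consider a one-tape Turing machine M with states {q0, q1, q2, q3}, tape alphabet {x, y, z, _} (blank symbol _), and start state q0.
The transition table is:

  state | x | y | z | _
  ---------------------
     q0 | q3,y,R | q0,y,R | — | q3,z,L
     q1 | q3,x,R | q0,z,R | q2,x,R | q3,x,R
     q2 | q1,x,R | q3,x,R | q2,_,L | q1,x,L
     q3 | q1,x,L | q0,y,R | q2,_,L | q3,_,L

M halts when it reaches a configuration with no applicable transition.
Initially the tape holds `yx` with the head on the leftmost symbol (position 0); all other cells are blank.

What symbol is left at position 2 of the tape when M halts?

q0 | [y]x_   read y → write y, move R, go to q0
q0 | y[x]_   read x → write y, move R, go to q3
q3 | yy[_]   read _ → write _, move L, go to q3
q3 | y[y]_   read y → write y, move R, go to q0
q0 | yy[_]   read _ → write z, move L, go to q3
q3 | y[y]z   read y → write y, move R, go to q0
q0 | yy[z]
Cell 2 holds z when M halts.

z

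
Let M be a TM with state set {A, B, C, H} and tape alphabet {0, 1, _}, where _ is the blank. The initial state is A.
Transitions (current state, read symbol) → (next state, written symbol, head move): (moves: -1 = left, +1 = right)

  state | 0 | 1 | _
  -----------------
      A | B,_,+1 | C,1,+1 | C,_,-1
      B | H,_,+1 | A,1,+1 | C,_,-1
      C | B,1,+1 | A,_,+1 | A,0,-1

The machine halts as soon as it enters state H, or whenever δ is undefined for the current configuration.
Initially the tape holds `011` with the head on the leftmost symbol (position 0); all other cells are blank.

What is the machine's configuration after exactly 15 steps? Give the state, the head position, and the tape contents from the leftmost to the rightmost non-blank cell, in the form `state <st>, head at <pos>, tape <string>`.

state C, head at 3, tape 11

state=A head=0 tape=[0]11__   (A,0)→(B,_,+1)
state=B head=1 tape=_[1]1__   (B,1)→(A,1,+1)
state=A head=2 tape=_1[1]__   (A,1)→(C,1,+1)
state=C head=3 tape=_11[_]_   (C,_)→(A,0,-1)
state=A head=2 tape=_1[1]0_   (A,1)→(C,1,+1)
state=C head=3 tape=_11[0]_   (C,0)→(B,1,+1)
state=B head=4 tape=_111[_]   (B,_)→(C,_,-1)
state=C head=3 tape=_11[1]_   (C,1)→(A,_,+1)
state=A head=4 tape=_11_[_]   (A,_)→(C,_,-1)
state=C head=3 tape=_11[_]_   (C,_)→(A,0,-1)
state=A head=2 tape=_1[1]0_   (A,1)→(C,1,+1)
state=C head=3 tape=_11[0]_   (C,0)→(B,1,+1)
state=B head=4 tape=_111[_]   (B,_)→(C,_,-1)
state=C head=3 tape=_11[1]_   (C,1)→(A,_,+1)
state=A head=4 tape=_11_[_]   (A,_)→(C,_,-1)
state=C head=3 tape=_11[_]_
After 15 steps: state C, head at 3, tape 11.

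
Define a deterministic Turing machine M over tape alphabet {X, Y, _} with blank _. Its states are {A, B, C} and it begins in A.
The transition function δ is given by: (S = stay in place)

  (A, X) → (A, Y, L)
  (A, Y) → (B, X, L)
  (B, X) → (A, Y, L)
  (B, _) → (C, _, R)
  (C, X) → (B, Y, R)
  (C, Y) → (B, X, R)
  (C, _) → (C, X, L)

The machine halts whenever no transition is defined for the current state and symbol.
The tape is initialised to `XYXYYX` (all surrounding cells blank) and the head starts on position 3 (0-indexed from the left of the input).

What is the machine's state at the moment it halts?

A

A | _XYX[Y]YX   read Y → write X, move L, go to B
B | _XY[X]XYX   read X → write Y, move L, go to A
A | _X[Y]YXYX   read Y → write X, move L, go to B
B | _[X]XYXYX   read X → write Y, move L, go to A
A | [_]YXYXYX
No transition is defined for (A, _); M halts in state A.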